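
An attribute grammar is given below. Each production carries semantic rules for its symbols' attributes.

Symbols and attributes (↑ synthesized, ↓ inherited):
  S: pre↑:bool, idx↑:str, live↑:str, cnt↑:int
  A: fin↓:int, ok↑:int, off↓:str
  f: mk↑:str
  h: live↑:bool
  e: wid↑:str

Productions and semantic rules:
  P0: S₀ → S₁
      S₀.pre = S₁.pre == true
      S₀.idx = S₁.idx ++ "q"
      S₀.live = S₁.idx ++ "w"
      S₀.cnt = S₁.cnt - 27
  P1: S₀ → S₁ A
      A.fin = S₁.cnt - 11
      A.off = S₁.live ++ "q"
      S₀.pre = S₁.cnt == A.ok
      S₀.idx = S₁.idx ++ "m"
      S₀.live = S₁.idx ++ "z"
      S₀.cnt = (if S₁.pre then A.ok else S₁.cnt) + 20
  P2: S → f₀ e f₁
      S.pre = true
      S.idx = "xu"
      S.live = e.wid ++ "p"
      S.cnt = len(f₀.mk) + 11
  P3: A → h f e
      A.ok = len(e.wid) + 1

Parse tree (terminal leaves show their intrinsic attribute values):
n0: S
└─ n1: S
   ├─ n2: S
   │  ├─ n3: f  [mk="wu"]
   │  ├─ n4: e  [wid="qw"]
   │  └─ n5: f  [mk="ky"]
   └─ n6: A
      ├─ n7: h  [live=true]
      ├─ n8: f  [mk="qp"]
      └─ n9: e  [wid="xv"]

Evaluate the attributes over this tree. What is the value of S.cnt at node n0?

-4

1. n3.mk = "wu"  [terminal]
2. n4.wid = "qw"  [terminal]
3. n5.mk = "ky"  [terminal]
4. n2.pre = true  [true]
5. n2.idx = "xu"  ["xu"]
6. n2.live = "qwp"  [e.wid ++ "p"]
7. n2.cnt = 13  [len(f₀.mk) + 11]
8. n6.fin = 2  [S₁.cnt - 11]
9. n6.off = "qwpq"  [S₁.live ++ "q"]
10. n7.live = true  [terminal]
11. n8.mk = "qp"  [terminal]
12. n9.wid = "xv"  [terminal]
13. n6.ok = 3  [len(e.wid) + 1]
14. n1.pre = false  [S₁.cnt == A.ok]
15. n1.idx = "xum"  [S₁.idx ++ "m"]
16. n1.live = "xuz"  [S₁.idx ++ "z"]
17. n1.cnt = 23  [(if S₁.pre then A.ok else S₁.cnt) + 20]
18. n0.pre = false  [S₁.pre == true]
19. n0.idx = "xumq"  [S₁.idx ++ "q"]
20. n0.live = "xumw"  [S₁.idx ++ "w"]
21. n0.cnt = -4  [S₁.cnt - 27]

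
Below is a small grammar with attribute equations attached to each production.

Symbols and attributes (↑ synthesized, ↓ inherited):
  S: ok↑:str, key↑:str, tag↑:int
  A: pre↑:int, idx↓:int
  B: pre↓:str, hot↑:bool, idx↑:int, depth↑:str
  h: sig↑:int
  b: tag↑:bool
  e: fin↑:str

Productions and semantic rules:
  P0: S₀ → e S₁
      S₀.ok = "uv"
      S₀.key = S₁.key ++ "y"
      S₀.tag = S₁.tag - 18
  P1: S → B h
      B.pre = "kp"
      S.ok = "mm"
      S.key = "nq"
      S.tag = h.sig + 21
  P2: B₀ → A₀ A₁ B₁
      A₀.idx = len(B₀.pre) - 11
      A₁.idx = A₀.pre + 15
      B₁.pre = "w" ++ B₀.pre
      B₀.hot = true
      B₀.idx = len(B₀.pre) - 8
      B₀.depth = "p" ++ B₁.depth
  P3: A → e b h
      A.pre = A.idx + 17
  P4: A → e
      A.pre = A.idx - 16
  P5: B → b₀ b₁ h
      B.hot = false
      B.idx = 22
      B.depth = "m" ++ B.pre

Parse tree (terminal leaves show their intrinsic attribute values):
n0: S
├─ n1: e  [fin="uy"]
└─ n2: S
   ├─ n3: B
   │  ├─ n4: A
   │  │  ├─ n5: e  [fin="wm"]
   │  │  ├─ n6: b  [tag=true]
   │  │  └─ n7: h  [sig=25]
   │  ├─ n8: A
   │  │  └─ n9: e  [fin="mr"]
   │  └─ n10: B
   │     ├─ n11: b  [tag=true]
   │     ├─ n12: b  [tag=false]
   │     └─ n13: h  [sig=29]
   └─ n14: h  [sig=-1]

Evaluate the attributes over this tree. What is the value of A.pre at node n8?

1. n1.fin = "uy"  [terminal]
2. n3.pre = "kp"  ["kp"]
3. n4.idx = -9  [len(B₀.pre) - 11]
4. n5.fin = "wm"  [terminal]
5. n6.tag = true  [terminal]
6. n7.sig = 25  [terminal]
7. n4.pre = 8  [A.idx + 17]
8. n8.idx = 23  [A₀.pre + 15]
9. n9.fin = "mr"  [terminal]
10. n8.pre = 7  [A.idx - 16]
11. n10.pre = "wkp"  ["w" ++ B₀.pre]
12. n11.tag = true  [terminal]
13. n12.tag = false  [terminal]
14. n13.sig = 29  [terminal]
15. n10.hot = false  [false]
16. n10.idx = 22  [22]
17. n10.depth = "mwkp"  ["m" ++ B.pre]
18. n3.hot = true  [true]
19. n3.idx = -6  [len(B₀.pre) - 8]
20. n3.depth = "pmwkp"  ["p" ++ B₁.depth]
21. n14.sig = -1  [terminal]
22. n2.ok = "mm"  ["mm"]
23. n2.key = "nq"  ["nq"]
24. n2.tag = 20  [h.sig + 21]
25. n0.ok = "uv"  ["uv"]
26. n0.key = "nqy"  [S₁.key ++ "y"]
27. n0.tag = 2  [S₁.tag - 18]

7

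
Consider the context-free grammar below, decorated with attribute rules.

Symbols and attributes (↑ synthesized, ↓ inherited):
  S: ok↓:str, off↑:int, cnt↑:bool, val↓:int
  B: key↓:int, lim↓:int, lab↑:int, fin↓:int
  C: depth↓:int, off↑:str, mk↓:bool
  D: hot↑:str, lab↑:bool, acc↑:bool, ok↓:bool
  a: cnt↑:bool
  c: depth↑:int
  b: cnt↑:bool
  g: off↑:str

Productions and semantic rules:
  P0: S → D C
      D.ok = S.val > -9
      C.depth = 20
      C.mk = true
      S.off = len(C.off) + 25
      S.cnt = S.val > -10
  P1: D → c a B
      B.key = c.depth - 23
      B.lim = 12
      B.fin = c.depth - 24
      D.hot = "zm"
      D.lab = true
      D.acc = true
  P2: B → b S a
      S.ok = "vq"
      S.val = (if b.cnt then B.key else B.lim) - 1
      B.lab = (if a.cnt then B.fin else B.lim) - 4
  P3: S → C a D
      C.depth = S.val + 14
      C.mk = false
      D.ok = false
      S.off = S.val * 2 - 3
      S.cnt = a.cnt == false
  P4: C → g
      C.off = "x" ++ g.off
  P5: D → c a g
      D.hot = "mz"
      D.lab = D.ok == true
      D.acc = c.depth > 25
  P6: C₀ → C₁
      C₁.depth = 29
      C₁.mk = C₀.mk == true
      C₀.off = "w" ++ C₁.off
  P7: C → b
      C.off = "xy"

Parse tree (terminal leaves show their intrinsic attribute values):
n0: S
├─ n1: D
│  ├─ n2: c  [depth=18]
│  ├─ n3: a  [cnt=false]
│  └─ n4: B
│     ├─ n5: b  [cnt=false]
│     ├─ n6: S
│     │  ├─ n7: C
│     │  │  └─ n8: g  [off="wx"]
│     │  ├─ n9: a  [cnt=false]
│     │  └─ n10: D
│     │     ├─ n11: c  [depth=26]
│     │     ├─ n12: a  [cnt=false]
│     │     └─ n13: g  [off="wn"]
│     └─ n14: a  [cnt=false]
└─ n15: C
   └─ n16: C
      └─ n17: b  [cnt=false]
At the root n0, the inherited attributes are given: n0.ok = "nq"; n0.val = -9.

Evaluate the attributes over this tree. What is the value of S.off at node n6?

19

1. n0.ok = "nq"  [given at root]
2. n0.val = -9  [given at root]
3. n1.ok = false  [S.val > -9]
4. n2.depth = 18  [terminal]
5. n3.cnt = false  [terminal]
6. n4.key = -5  [c.depth - 23]
7. n4.lim = 12  [12]
8. n4.fin = -6  [c.depth - 24]
9. n5.cnt = false  [terminal]
10. n6.ok = "vq"  ["vq"]
11. n6.val = 11  [(if b.cnt then B.key else B.lim) - 1]
12. n7.depth = 25  [S.val + 14]
13. n7.mk = false  [false]
14. n8.off = "wx"  [terminal]
15. n7.off = "xwx"  ["x" ++ g.off]
16. n9.cnt = false  [terminal]
17. n10.ok = false  [false]
18. n11.depth = 26  [terminal]
19. n12.cnt = false  [terminal]
20. n13.off = "wn"  [terminal]
21. n10.hot = "mz"  ["mz"]
22. n10.lab = false  [D.ok == true]
23. n10.acc = true  [c.depth > 25]
24. n6.off = 19  [S.val * 2 - 3]
25. n6.cnt = true  [a.cnt == false]
26. n14.cnt = false  [terminal]
27. n4.lab = 8  [(if a.cnt then B.fin else B.lim) - 4]
28. n1.hot = "zm"  ["zm"]
29. n1.lab = true  [true]
30. n1.acc = true  [true]
31. n15.depth = 20  [20]
32. n15.mk = true  [true]
33. n16.depth = 29  [29]
34. n16.mk = true  [C₀.mk == true]
35. n17.cnt = false  [terminal]
36. n16.off = "xy"  ["xy"]
37. n15.off = "wxy"  ["w" ++ C₁.off]
38. n0.off = 28  [len(C.off) + 25]
39. n0.cnt = true  [S.val > -10]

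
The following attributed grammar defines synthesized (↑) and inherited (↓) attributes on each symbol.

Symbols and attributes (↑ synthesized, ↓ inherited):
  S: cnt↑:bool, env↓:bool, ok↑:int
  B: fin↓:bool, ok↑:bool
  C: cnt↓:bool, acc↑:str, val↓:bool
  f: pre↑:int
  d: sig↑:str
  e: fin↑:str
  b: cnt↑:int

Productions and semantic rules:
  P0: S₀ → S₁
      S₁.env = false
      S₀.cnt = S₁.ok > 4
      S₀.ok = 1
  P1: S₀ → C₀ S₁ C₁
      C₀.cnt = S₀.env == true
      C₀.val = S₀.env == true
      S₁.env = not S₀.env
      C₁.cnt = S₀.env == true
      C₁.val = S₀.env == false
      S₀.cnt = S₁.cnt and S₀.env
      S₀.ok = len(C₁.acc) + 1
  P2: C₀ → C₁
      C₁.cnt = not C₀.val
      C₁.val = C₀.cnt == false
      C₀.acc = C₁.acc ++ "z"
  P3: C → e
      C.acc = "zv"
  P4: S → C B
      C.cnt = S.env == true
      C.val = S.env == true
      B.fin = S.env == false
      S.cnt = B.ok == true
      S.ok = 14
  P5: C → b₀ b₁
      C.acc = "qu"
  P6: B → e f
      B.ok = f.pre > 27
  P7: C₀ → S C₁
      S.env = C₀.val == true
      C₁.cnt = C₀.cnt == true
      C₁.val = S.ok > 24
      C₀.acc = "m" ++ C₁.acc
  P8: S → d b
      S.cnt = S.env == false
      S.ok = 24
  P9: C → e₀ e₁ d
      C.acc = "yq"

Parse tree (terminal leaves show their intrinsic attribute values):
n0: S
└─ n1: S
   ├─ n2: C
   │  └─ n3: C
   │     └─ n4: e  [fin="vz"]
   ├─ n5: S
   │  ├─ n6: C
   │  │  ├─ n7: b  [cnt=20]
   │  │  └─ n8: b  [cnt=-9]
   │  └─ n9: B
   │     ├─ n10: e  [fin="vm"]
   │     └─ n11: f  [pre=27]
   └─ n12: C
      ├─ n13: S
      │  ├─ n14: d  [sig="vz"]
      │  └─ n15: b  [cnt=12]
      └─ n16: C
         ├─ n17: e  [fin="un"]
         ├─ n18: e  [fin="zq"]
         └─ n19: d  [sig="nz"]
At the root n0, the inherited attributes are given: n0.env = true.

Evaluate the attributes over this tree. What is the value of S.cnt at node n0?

1. n0.env = true  [given at root]
2. n1.env = false  [false]
3. n2.cnt = false  [S₀.env == true]
4. n2.val = false  [S₀.env == true]
5. n3.cnt = true  [not C₀.val]
6. n3.val = true  [C₀.cnt == false]
7. n4.fin = "vz"  [terminal]
8. n3.acc = "zv"  ["zv"]
9. n2.acc = "zvz"  [C₁.acc ++ "z"]
10. n5.env = true  [not S₀.env]
11. n6.cnt = true  [S.env == true]
12. n6.val = true  [S.env == true]
13. n7.cnt = 20  [terminal]
14. n8.cnt = -9  [terminal]
15. n6.acc = "qu"  ["qu"]
16. n9.fin = false  [S.env == false]
17. n10.fin = "vm"  [terminal]
18. n11.pre = 27  [terminal]
19. n9.ok = false  [f.pre > 27]
20. n5.cnt = false  [B.ok == true]
21. n5.ok = 14  [14]
22. n12.cnt = false  [S₀.env == true]
23. n12.val = true  [S₀.env == false]
24. n13.env = true  [C₀.val == true]
25. n14.sig = "vz"  [terminal]
26. n15.cnt = 12  [terminal]
27. n13.cnt = false  [S.env == false]
28. n13.ok = 24  [24]
29. n16.cnt = false  [C₀.cnt == true]
30. n16.val = false  [S.ok > 24]
31. n17.fin = "un"  [terminal]
32. n18.fin = "zq"  [terminal]
33. n19.sig = "nz"  [terminal]
34. n16.acc = "yq"  ["yq"]
35. n12.acc = "myq"  ["m" ++ C₁.acc]
36. n1.cnt = false  [S₁.cnt and S₀.env]
37. n1.ok = 4  [len(C₁.acc) + 1]
38. n0.cnt = false  [S₁.ok > 4]
39. n0.ok = 1  [1]

false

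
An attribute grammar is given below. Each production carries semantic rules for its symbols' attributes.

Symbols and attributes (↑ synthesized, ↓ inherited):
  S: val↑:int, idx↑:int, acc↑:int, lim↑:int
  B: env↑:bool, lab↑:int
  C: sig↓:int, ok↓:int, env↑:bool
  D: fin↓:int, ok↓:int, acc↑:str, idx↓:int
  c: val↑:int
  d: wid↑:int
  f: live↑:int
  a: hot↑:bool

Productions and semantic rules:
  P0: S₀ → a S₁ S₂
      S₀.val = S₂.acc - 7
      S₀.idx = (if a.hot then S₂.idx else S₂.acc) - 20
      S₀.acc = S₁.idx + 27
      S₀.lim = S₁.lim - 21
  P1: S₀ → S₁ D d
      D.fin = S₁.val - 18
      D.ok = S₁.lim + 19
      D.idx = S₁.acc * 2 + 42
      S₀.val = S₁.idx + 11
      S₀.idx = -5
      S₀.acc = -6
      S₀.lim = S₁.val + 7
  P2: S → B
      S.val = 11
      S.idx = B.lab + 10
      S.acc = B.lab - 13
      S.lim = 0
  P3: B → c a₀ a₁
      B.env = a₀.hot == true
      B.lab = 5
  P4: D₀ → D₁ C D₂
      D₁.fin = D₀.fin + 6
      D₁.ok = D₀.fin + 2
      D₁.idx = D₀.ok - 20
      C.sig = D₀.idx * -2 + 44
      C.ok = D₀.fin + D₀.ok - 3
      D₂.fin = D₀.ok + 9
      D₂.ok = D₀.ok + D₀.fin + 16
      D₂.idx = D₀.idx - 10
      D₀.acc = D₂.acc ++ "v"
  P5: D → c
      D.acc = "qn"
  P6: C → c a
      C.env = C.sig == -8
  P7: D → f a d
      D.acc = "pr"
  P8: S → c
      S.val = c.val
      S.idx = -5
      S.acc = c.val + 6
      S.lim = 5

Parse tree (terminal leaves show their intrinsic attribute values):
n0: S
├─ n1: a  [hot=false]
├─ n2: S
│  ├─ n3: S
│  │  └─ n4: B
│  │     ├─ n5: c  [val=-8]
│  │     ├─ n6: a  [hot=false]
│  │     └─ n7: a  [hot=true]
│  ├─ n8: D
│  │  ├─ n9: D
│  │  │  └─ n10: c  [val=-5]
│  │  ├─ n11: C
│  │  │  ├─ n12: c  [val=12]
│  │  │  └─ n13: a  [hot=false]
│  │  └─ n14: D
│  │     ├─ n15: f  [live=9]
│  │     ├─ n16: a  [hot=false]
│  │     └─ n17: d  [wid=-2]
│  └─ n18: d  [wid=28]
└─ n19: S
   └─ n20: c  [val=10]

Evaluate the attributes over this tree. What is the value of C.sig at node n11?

1. n1.hot = false  [terminal]
2. n5.val = -8  [terminal]
3. n6.hot = false  [terminal]
4. n7.hot = true  [terminal]
5. n4.env = false  [a₀.hot == true]
6. n4.lab = 5  [5]
7. n3.val = 11  [11]
8. n3.idx = 15  [B.lab + 10]
9. n3.acc = -8  [B.lab - 13]
10. n3.lim = 0  [0]
11. n8.fin = -7  [S₁.val - 18]
12. n8.ok = 19  [S₁.lim + 19]
13. n8.idx = 26  [S₁.acc * 2 + 42]
14. n9.fin = -1  [D₀.fin + 6]
15. n9.ok = -5  [D₀.fin + 2]
16. n9.idx = -1  [D₀.ok - 20]
17. n10.val = -5  [terminal]
18. n9.acc = "qn"  ["qn"]
19. n11.sig = -8  [D₀.idx * -2 + 44]
20. n11.ok = 9  [D₀.fin + D₀.ok - 3]
21. n12.val = 12  [terminal]
22. n13.hot = false  [terminal]
23. n11.env = true  [C.sig == -8]
24. n14.fin = 28  [D₀.ok + 9]
25. n14.ok = 28  [D₀.ok + D₀.fin + 16]
26. n14.idx = 16  [D₀.idx - 10]
27. n15.live = 9  [terminal]
28. n16.hot = false  [terminal]
29. n17.wid = -2  [terminal]
30. n14.acc = "pr"  ["pr"]
31. n8.acc = "prv"  [D₂.acc ++ "v"]
32. n18.wid = 28  [terminal]
33. n2.val = 26  [S₁.idx + 11]
34. n2.idx = -5  [-5]
35. n2.acc = -6  [-6]
36. n2.lim = 18  [S₁.val + 7]
37. n20.val = 10  [terminal]
38. n19.val = 10  [c.val]
39. n19.idx = -5  [-5]
40. n19.acc = 16  [c.val + 6]
41. n19.lim = 5  [5]
42. n0.val = 9  [S₂.acc - 7]
43. n0.idx = -4  [(if a.hot then S₂.idx else S₂.acc) - 20]
44. n0.acc = 22  [S₁.idx + 27]
45. n0.lim = -3  [S₁.lim - 21]

-8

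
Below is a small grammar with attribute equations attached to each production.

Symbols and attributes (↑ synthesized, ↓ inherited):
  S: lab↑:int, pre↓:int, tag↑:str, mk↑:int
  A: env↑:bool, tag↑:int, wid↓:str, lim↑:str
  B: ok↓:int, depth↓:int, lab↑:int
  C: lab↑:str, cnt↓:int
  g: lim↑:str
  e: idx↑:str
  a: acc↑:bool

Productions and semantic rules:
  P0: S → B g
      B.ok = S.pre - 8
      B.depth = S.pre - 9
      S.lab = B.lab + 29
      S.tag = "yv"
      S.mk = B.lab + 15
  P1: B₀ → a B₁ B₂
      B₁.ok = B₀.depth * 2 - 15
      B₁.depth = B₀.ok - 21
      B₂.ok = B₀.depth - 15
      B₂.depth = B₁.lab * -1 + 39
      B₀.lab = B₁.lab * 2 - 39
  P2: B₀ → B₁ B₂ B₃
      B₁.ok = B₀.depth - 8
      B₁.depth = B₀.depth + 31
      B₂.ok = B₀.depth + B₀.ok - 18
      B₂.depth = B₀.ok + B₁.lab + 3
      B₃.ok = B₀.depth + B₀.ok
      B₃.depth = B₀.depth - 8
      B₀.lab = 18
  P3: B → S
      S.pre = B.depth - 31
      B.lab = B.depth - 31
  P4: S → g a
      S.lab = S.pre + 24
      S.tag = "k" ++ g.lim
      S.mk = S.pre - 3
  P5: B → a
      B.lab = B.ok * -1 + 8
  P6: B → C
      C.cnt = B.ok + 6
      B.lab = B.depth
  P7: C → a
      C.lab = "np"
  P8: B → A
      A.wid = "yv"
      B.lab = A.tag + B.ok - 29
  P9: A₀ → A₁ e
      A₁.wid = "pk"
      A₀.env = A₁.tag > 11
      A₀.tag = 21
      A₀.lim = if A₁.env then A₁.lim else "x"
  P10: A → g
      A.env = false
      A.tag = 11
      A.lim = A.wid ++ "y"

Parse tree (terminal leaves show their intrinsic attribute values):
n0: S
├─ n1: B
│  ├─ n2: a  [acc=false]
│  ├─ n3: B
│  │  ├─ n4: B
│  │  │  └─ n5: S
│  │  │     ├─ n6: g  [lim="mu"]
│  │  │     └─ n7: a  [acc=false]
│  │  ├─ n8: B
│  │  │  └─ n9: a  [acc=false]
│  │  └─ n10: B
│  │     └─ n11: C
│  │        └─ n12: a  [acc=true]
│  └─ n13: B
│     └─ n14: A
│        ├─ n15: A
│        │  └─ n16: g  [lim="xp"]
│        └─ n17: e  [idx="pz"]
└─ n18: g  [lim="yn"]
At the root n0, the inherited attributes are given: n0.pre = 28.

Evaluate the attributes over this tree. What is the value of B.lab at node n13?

1. n0.pre = 28  [given at root]
2. n1.ok = 20  [S.pre - 8]
3. n1.depth = 19  [S.pre - 9]
4. n2.acc = false  [terminal]
5. n3.ok = 23  [B₀.depth * 2 - 15]
6. n3.depth = -1  [B₀.ok - 21]
7. n4.ok = -9  [B₀.depth - 8]
8. n4.depth = 30  [B₀.depth + 31]
9. n5.pre = -1  [B.depth - 31]
10. n6.lim = "mu"  [terminal]
11. n7.acc = false  [terminal]
12. n5.lab = 23  [S.pre + 24]
13. n5.tag = "kmu"  ["k" ++ g.lim]
14. n5.mk = -4  [S.pre - 3]
15. n4.lab = -1  [B.depth - 31]
16. n8.ok = 4  [B₀.depth + B₀.ok - 18]
17. n8.depth = 25  [B₀.ok + B₁.lab + 3]
18. n9.acc = false  [terminal]
19. n8.lab = 4  [B.ok * -1 + 8]
20. n10.ok = 22  [B₀.depth + B₀.ok]
21. n10.depth = -9  [B₀.depth - 8]
22. n11.cnt = 28  [B.ok + 6]
23. n12.acc = true  [terminal]
24. n11.lab = "np"  ["np"]
25. n10.lab = -9  [B.depth]
26. n3.lab = 18  [18]
27. n13.ok = 4  [B₀.depth - 15]
28. n13.depth = 21  [B₁.lab * -1 + 39]
29. n14.wid = "yv"  ["yv"]
30. n15.wid = "pk"  ["pk"]
31. n16.lim = "xp"  [terminal]
32. n15.env = false  [false]
33. n15.tag = 11  [11]
34. n15.lim = "pky"  [A.wid ++ "y"]
35. n17.idx = "pz"  [terminal]
36. n14.env = false  [A₁.tag > 11]
37. n14.tag = 21  [21]
38. n14.lim = "x"  [if A₁.env then A₁.lim else "x"]
39. n13.lab = -4  [A.tag + B.ok - 29]
40. n1.lab = -3  [B₁.lab * 2 - 39]
41. n18.lim = "yn"  [terminal]
42. n0.lab = 26  [B.lab + 29]
43. n0.tag = "yv"  ["yv"]
44. n0.mk = 12  [B.lab + 15]

-4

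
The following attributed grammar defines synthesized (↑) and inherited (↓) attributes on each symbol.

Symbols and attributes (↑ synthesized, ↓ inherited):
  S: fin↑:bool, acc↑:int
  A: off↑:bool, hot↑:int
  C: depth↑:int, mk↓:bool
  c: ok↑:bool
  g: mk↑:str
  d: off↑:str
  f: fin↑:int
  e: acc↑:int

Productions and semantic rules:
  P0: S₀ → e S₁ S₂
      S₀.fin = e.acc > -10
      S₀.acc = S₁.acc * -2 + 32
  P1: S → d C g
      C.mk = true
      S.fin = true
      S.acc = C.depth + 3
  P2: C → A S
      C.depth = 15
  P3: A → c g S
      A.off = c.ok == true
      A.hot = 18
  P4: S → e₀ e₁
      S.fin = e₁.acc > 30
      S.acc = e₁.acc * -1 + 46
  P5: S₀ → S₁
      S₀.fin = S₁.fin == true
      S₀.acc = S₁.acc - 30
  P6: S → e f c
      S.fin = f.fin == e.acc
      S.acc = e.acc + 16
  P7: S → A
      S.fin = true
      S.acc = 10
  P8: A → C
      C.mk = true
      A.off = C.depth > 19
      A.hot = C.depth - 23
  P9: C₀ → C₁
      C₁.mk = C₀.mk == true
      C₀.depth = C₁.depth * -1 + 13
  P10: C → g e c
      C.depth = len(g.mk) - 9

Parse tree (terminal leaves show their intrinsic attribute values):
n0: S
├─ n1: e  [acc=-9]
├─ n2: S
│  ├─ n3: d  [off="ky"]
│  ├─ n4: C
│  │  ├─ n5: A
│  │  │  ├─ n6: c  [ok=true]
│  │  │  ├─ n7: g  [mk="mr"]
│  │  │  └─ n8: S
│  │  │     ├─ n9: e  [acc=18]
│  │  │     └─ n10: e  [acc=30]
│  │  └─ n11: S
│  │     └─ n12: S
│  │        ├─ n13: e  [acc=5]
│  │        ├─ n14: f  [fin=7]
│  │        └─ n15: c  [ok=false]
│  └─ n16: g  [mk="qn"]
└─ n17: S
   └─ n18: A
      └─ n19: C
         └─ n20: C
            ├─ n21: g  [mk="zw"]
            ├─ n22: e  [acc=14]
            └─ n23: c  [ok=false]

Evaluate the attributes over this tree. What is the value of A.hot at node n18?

-3

1. n1.acc = -9  [terminal]
2. n3.off = "ky"  [terminal]
3. n4.mk = true  [true]
4. n6.ok = true  [terminal]
5. n7.mk = "mr"  [terminal]
6. n9.acc = 18  [terminal]
7. n10.acc = 30  [terminal]
8. n8.fin = false  [e₁.acc > 30]
9. n8.acc = 16  [e₁.acc * -1 + 46]
10. n5.off = true  [c.ok == true]
11. n5.hot = 18  [18]
12. n13.acc = 5  [terminal]
13. n14.fin = 7  [terminal]
14. n15.ok = false  [terminal]
15. n12.fin = false  [f.fin == e.acc]
16. n12.acc = 21  [e.acc + 16]
17. n11.fin = false  [S₁.fin == true]
18. n11.acc = -9  [S₁.acc - 30]
19. n4.depth = 15  [15]
20. n16.mk = "qn"  [terminal]
21. n2.fin = true  [true]
22. n2.acc = 18  [C.depth + 3]
23. n19.mk = true  [true]
24. n20.mk = true  [C₀.mk == true]
25. n21.mk = "zw"  [terminal]
26. n22.acc = 14  [terminal]
27. n23.ok = false  [terminal]
28. n20.depth = -7  [len(g.mk) - 9]
29. n19.depth = 20  [C₁.depth * -1 + 13]
30. n18.off = true  [C.depth > 19]
31. n18.hot = -3  [C.depth - 23]
32. n17.fin = true  [true]
33. n17.acc = 10  [10]
34. n0.fin = true  [e.acc > -10]
35. n0.acc = -4  [S₁.acc * -2 + 32]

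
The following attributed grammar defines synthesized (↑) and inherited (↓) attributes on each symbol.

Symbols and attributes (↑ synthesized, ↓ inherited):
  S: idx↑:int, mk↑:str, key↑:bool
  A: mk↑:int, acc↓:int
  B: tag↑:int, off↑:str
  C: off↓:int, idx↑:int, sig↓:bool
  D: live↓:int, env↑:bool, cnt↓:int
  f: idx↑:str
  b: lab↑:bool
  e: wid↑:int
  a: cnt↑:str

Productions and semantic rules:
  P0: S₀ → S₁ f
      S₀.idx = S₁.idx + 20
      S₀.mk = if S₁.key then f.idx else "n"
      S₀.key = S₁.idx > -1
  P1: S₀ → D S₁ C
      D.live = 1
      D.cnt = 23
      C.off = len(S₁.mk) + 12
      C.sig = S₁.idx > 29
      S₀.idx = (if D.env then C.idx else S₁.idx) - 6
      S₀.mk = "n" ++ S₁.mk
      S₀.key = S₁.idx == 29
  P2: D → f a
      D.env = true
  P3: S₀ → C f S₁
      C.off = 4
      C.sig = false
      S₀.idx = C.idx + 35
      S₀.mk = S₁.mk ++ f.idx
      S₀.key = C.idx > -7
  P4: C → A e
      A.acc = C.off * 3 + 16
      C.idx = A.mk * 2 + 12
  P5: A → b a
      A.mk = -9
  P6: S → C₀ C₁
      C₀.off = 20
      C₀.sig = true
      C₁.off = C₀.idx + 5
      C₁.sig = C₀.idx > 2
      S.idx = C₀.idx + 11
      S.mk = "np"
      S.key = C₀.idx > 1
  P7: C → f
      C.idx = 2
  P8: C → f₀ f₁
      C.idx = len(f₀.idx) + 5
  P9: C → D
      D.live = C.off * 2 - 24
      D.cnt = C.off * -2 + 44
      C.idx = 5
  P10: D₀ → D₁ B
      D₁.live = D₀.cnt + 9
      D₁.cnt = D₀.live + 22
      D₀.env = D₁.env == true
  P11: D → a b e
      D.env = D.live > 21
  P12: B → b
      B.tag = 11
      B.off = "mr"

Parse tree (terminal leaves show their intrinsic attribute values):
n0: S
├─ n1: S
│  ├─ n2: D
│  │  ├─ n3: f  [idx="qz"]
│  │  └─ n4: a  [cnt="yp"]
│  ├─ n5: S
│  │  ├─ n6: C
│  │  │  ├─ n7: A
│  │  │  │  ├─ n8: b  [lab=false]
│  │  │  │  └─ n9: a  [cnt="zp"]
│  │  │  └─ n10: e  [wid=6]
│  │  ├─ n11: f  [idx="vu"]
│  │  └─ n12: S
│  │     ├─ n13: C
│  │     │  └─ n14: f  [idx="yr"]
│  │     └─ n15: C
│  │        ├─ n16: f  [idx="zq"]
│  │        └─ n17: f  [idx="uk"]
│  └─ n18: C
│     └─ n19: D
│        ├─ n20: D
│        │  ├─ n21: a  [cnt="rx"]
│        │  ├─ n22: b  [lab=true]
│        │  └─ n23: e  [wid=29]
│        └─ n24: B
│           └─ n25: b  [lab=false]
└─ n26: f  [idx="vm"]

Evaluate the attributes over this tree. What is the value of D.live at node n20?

1. n2.live = 1  [1]
2. n2.cnt = 23  [23]
3. n3.idx = "qz"  [terminal]
4. n4.cnt = "yp"  [terminal]
5. n2.env = true  [true]
6. n6.off = 4  [4]
7. n6.sig = false  [false]
8. n7.acc = 28  [C.off * 3 + 16]
9. n8.lab = false  [terminal]
10. n9.cnt = "zp"  [terminal]
11. n7.mk = -9  [-9]
12. n10.wid = 6  [terminal]
13. n6.idx = -6  [A.mk * 2 + 12]
14. n11.idx = "vu"  [terminal]
15. n13.off = 20  [20]
16. n13.sig = true  [true]
17. n14.idx = "yr"  [terminal]
18. n13.idx = 2  [2]
19. n15.off = 7  [C₀.idx + 5]
20. n15.sig = false  [C₀.idx > 2]
21. n16.idx = "zq"  [terminal]
22. n17.idx = "uk"  [terminal]
23. n15.idx = 7  [len(f₀.idx) + 5]
24. n12.idx = 13  [C₀.idx + 11]
25. n12.mk = "np"  ["np"]
26. n12.key = true  [C₀.idx > 1]
27. n5.idx = 29  [C.idx + 35]
28. n5.mk = "npvu"  [S₁.mk ++ f.idx]
29. n5.key = true  [C.idx > -7]
30. n18.off = 16  [len(S₁.mk) + 12]
31. n18.sig = false  [S₁.idx > 29]
32. n19.live = 8  [C.off * 2 - 24]
33. n19.cnt = 12  [C.off * -2 + 44]
34. n20.live = 21  [D₀.cnt + 9]
35. n20.cnt = 30  [D₀.live + 22]
36. n21.cnt = "rx"  [terminal]
37. n22.lab = true  [terminal]
38. n23.wid = 29  [terminal]
39. n20.env = false  [D.live > 21]
40. n25.lab = false  [terminal]
41. n24.tag = 11  [11]
42. n24.off = "mr"  ["mr"]
43. n19.env = false  [D₁.env == true]
44. n18.idx = 5  [5]
45. n1.idx = -1  [(if D.env then C.idx else S₁.idx) - 6]
46. n1.mk = "nnpvu"  ["n" ++ S₁.mk]
47. n1.key = true  [S₁.idx == 29]
48. n26.idx = "vm"  [terminal]
49. n0.idx = 19  [S₁.idx + 20]
50. n0.mk = "vm"  [if S₁.key then f.idx else "n"]
51. n0.key = false  [S₁.idx > -1]

21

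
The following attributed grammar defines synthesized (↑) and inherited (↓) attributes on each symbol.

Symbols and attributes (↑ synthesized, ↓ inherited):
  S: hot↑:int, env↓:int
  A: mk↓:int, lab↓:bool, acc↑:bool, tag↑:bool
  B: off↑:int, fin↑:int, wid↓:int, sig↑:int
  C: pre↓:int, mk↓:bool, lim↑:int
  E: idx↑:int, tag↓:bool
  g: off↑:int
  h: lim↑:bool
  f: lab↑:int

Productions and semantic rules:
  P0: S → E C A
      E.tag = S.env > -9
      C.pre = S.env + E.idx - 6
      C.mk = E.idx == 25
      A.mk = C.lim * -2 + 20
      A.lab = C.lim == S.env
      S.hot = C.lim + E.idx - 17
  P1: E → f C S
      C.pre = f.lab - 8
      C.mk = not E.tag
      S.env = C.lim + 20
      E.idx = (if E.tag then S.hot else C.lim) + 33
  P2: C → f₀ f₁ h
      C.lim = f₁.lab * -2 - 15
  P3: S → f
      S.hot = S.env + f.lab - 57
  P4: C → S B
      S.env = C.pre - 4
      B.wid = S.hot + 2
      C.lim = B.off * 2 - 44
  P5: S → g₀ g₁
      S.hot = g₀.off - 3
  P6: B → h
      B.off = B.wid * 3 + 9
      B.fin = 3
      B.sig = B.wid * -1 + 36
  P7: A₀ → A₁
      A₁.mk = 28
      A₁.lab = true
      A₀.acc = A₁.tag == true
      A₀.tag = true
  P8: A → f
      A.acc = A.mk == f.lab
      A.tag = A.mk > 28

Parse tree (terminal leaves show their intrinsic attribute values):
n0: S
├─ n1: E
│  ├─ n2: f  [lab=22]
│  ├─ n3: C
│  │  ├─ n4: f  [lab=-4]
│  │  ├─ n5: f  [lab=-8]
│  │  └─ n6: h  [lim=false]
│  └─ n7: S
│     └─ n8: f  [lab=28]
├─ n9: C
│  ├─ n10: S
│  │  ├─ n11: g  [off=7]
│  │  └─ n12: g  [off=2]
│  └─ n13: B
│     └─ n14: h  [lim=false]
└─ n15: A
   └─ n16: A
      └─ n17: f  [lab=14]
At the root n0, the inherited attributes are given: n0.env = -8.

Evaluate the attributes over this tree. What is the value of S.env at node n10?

1. n0.env = -8  [given at root]
2. n1.tag = true  [S.env > -9]
3. n2.lab = 22  [terminal]
4. n3.pre = 14  [f.lab - 8]
5. n3.mk = false  [not E.tag]
6. n4.lab = -4  [terminal]
7. n5.lab = -8  [terminal]
8. n6.lim = false  [terminal]
9. n3.lim = 1  [f₁.lab * -2 - 15]
10. n7.env = 21  [C.lim + 20]
11. n8.lab = 28  [terminal]
12. n7.hot = -8  [S.env + f.lab - 57]
13. n1.idx = 25  [(if E.tag then S.hot else C.lim) + 33]
14. n9.pre = 11  [S.env + E.idx - 6]
15. n9.mk = true  [E.idx == 25]
16. n10.env = 7  [C.pre - 4]
17. n11.off = 7  [terminal]
18. n12.off = 2  [terminal]
19. n10.hot = 4  [g₀.off - 3]
20. n13.wid = 6  [S.hot + 2]
21. n14.lim = false  [terminal]
22. n13.off = 27  [B.wid * 3 + 9]
23. n13.fin = 3  [3]
24. n13.sig = 30  [B.wid * -1 + 36]
25. n9.lim = 10  [B.off * 2 - 44]
26. n15.mk = 0  [C.lim * -2 + 20]
27. n15.lab = false  [C.lim == S.env]
28. n16.mk = 28  [28]
29. n16.lab = true  [true]
30. n17.lab = 14  [terminal]
31. n16.acc = false  [A.mk == f.lab]
32. n16.tag = false  [A.mk > 28]
33. n15.acc = false  [A₁.tag == true]
34. n15.tag = true  [true]
35. n0.hot = 18  [C.lim + E.idx - 17]

7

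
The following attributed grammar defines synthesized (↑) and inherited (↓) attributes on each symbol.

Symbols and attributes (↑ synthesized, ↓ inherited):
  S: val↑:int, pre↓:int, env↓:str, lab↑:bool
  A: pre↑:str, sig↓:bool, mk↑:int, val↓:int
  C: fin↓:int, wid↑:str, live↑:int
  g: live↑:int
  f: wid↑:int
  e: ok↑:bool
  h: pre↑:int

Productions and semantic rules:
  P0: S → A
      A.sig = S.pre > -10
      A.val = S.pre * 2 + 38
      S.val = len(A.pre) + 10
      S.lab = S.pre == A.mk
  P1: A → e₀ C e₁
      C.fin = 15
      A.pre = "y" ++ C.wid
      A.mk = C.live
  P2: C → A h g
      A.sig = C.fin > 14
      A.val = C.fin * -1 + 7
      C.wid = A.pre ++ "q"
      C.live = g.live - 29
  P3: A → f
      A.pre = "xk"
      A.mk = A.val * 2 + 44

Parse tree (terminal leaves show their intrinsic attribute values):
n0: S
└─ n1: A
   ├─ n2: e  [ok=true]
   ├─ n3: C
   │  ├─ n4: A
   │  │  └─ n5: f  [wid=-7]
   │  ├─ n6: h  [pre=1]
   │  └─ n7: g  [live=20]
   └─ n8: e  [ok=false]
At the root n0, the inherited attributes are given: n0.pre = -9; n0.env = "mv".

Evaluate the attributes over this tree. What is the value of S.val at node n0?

1. n0.pre = -9  [given at root]
2. n0.env = "mv"  [given at root]
3. n1.sig = true  [S.pre > -10]
4. n1.val = 20  [S.pre * 2 + 38]
5. n2.ok = true  [terminal]
6. n3.fin = 15  [15]
7. n4.sig = true  [C.fin > 14]
8. n4.val = -8  [C.fin * -1 + 7]
9. n5.wid = -7  [terminal]
10. n4.pre = "xk"  ["xk"]
11. n4.mk = 28  [A.val * 2 + 44]
12. n6.pre = 1  [terminal]
13. n7.live = 20  [terminal]
14. n3.wid = "xkq"  [A.pre ++ "q"]
15. n3.live = -9  [g.live - 29]
16. n8.ok = false  [terminal]
17. n1.pre = "yxkq"  ["y" ++ C.wid]
18. n1.mk = -9  [C.live]
19. n0.val = 14  [len(A.pre) + 10]
20. n0.lab = true  [S.pre == A.mk]

14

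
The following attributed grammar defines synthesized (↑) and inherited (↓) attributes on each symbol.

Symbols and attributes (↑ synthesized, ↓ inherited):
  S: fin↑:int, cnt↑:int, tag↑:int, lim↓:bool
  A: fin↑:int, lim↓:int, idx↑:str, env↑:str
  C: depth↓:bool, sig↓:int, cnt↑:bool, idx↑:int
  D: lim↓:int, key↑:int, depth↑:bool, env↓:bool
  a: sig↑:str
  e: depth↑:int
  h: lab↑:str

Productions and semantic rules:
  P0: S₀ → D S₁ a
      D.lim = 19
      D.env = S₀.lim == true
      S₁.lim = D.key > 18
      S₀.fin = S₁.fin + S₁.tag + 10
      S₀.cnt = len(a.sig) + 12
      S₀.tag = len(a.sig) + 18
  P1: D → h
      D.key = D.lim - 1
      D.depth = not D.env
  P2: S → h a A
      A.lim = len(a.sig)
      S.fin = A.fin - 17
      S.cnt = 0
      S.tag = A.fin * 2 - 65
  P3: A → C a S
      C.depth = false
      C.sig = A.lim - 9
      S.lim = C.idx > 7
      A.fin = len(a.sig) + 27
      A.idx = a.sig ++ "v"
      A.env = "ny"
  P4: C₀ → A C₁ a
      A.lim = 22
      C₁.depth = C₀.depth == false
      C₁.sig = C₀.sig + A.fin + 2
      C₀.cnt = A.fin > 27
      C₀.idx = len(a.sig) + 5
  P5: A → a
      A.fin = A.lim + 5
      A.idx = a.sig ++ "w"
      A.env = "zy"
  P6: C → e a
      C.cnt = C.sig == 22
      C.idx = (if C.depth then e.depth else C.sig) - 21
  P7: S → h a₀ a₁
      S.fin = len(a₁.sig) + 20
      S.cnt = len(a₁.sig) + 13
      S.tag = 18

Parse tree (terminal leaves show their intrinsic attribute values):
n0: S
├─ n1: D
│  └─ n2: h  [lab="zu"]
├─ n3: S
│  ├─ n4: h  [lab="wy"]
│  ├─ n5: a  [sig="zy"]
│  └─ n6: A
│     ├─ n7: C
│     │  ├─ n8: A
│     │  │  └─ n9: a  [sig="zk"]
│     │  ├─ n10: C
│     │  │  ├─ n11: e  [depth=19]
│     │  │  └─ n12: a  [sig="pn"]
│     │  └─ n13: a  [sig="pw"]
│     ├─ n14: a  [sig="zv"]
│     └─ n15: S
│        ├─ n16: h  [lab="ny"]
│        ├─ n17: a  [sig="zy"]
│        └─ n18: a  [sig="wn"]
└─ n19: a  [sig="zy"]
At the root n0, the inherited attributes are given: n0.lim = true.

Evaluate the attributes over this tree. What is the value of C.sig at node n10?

22

1. n0.lim = true  [given at root]
2. n1.lim = 19  [19]
3. n1.env = true  [S₀.lim == true]
4. n2.lab = "zu"  [terminal]
5. n1.key = 18  [D.lim - 1]
6. n1.depth = false  [not D.env]
7. n3.lim = false  [D.key > 18]
8. n4.lab = "wy"  [terminal]
9. n5.sig = "zy"  [terminal]
10. n6.lim = 2  [len(a.sig)]
11. n7.depth = false  [false]
12. n7.sig = -7  [A.lim - 9]
13. n8.lim = 22  [22]
14. n9.sig = "zk"  [terminal]
15. n8.fin = 27  [A.lim + 5]
16. n8.idx = "zkw"  [a.sig ++ "w"]
17. n8.env = "zy"  ["zy"]
18. n10.depth = true  [C₀.depth == false]
19. n10.sig = 22  [C₀.sig + A.fin + 2]
20. n11.depth = 19  [terminal]
21. n12.sig = "pn"  [terminal]
22. n10.cnt = true  [C.sig == 22]
23. n10.idx = -2  [(if C.depth then e.depth else C.sig) - 21]
24. n13.sig = "pw"  [terminal]
25. n7.cnt = false  [A.fin > 27]
26. n7.idx = 7  [len(a.sig) + 5]
27. n14.sig = "zv"  [terminal]
28. n15.lim = false  [C.idx > 7]
29. n16.lab = "ny"  [terminal]
30. n17.sig = "zy"  [terminal]
31. n18.sig = "wn"  [terminal]
32. n15.fin = 22  [len(a₁.sig) + 20]
33. n15.cnt = 15  [len(a₁.sig) + 13]
34. n15.tag = 18  [18]
35. n6.fin = 29  [len(a.sig) + 27]
36. n6.idx = "zvv"  [a.sig ++ "v"]
37. n6.env = "ny"  ["ny"]
38. n3.fin = 12  [A.fin - 17]
39. n3.cnt = 0  [0]
40. n3.tag = -7  [A.fin * 2 - 65]
41. n19.sig = "zy"  [terminal]
42. n0.fin = 15  [S₁.fin + S₁.tag + 10]
43. n0.cnt = 14  [len(a.sig) + 12]
44. n0.tag = 20  [len(a.sig) + 18]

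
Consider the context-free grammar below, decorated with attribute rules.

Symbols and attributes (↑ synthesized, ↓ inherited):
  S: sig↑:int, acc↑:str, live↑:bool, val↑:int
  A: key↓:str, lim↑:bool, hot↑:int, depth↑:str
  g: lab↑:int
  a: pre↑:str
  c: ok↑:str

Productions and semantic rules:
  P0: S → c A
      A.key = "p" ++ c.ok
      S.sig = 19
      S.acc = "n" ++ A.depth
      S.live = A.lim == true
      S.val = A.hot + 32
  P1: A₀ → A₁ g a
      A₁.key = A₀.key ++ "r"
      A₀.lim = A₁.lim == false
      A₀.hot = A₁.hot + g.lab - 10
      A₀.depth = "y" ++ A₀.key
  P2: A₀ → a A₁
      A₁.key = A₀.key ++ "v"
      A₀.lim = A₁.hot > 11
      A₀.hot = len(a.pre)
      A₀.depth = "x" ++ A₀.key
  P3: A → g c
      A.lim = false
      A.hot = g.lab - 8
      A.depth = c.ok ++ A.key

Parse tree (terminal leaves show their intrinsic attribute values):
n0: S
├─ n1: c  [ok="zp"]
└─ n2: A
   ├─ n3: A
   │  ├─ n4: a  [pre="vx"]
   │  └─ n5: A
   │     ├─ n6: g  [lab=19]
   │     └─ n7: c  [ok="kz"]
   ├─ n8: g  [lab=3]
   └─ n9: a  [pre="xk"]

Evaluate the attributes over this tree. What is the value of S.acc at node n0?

1. n1.ok = "zp"  [terminal]
2. n2.key = "pzp"  ["p" ++ c.ok]
3. n3.key = "pzpr"  [A₀.key ++ "r"]
4. n4.pre = "vx"  [terminal]
5. n5.key = "pzprv"  [A₀.key ++ "v"]
6. n6.lab = 19  [terminal]
7. n7.ok = "kz"  [terminal]
8. n5.lim = false  [false]
9. n5.hot = 11  [g.lab - 8]
10. n5.depth = "kzpzprv"  [c.ok ++ A.key]
11. n3.lim = false  [A₁.hot > 11]
12. n3.hot = 2  [len(a.pre)]
13. n3.depth = "xpzpr"  ["x" ++ A₀.key]
14. n8.lab = 3  [terminal]
15. n9.pre = "xk"  [terminal]
16. n2.lim = true  [A₁.lim == false]
17. n2.hot = -5  [A₁.hot + g.lab - 10]
18. n2.depth = "ypzp"  ["y" ++ A₀.key]
19. n0.sig = 19  [19]
20. n0.acc = "nypzp"  ["n" ++ A.depth]
21. n0.live = true  [A.lim == true]
22. n0.val = 27  [A.hot + 32]

"nypzp"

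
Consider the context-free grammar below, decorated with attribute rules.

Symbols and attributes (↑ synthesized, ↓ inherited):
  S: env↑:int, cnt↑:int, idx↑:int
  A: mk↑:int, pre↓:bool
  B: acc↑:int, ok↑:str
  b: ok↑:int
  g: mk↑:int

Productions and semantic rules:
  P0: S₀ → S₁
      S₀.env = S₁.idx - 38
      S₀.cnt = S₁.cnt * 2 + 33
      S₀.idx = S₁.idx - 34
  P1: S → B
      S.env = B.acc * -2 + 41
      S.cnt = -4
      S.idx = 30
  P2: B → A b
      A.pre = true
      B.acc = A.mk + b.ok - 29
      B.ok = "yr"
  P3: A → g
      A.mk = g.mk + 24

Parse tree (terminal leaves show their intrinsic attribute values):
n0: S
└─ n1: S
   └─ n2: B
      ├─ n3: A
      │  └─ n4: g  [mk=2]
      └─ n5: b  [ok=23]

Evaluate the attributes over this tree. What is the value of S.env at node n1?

1

1. n3.pre = true  [true]
2. n4.mk = 2  [terminal]
3. n3.mk = 26  [g.mk + 24]
4. n5.ok = 23  [terminal]
5. n2.acc = 20  [A.mk + b.ok - 29]
6. n2.ok = "yr"  ["yr"]
7. n1.env = 1  [B.acc * -2 + 41]
8. n1.cnt = -4  [-4]
9. n1.idx = 30  [30]
10. n0.env = -8  [S₁.idx - 38]
11. n0.cnt = 25  [S₁.cnt * 2 + 33]
12. n0.idx = -4  [S₁.idx - 34]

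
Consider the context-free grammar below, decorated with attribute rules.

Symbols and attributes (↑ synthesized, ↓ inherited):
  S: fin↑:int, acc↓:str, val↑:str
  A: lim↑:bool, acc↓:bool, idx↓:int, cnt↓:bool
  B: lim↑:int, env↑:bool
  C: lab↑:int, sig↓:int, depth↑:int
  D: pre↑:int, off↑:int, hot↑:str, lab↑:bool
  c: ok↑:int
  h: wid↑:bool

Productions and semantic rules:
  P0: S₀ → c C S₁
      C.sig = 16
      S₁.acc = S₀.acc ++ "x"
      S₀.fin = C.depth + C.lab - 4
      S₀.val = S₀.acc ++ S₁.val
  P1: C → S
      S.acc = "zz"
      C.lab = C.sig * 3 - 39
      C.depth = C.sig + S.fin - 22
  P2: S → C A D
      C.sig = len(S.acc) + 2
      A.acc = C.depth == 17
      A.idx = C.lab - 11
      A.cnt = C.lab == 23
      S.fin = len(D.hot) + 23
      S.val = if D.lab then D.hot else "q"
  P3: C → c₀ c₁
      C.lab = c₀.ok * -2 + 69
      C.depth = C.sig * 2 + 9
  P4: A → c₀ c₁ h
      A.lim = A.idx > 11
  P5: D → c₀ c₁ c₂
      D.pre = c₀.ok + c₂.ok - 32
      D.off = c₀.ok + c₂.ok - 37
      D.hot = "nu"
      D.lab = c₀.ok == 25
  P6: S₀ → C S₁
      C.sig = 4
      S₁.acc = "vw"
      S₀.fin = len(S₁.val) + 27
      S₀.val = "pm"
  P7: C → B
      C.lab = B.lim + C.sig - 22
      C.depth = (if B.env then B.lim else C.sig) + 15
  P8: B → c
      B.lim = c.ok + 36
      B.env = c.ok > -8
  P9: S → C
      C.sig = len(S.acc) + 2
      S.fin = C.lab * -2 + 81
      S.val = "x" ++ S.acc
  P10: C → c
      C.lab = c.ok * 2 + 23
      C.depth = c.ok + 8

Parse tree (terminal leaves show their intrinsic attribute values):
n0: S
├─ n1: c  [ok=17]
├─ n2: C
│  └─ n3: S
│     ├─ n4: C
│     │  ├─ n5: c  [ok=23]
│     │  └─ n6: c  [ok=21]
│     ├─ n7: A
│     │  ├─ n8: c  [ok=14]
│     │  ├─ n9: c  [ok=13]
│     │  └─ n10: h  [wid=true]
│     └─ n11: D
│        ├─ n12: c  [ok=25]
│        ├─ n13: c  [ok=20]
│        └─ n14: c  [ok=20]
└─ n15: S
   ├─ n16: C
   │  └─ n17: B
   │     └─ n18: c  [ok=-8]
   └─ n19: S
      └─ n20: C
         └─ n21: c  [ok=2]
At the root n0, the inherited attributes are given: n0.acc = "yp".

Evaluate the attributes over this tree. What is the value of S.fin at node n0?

1. n0.acc = "yp"  [given at root]
2. n1.ok = 17  [terminal]
3. n2.sig = 16  [16]
4. n3.acc = "zz"  ["zz"]
5. n4.sig = 4  [len(S.acc) + 2]
6. n5.ok = 23  [terminal]
7. n6.ok = 21  [terminal]
8. n4.lab = 23  [c₀.ok * -2 + 69]
9. n4.depth = 17  [C.sig * 2 + 9]
10. n7.acc = true  [C.depth == 17]
11. n7.idx = 12  [C.lab - 11]
12. n7.cnt = true  [C.lab == 23]
13. n8.ok = 14  [terminal]
14. n9.ok = 13  [terminal]
15. n10.wid = true  [terminal]
16. n7.lim = true  [A.idx > 11]
17. n12.ok = 25  [terminal]
18. n13.ok = 20  [terminal]
19. n14.ok = 20  [terminal]
20. n11.pre = 13  [c₀.ok + c₂.ok - 32]
21. n11.off = 8  [c₀.ok + c₂.ok - 37]
22. n11.hot = "nu"  ["nu"]
23. n11.lab = true  [c₀.ok == 25]
24. n3.fin = 25  [len(D.hot) + 23]
25. n3.val = "nu"  [if D.lab then D.hot else "q"]
26. n2.lab = 9  [C.sig * 3 - 39]
27. n2.depth = 19  [C.sig + S.fin - 22]
28. n15.acc = "ypx"  [S₀.acc ++ "x"]
29. n16.sig = 4  [4]
30. n18.ok = -8  [terminal]
31. n17.lim = 28  [c.ok + 36]
32. n17.env = false  [c.ok > -8]
33. n16.lab = 10  [B.lim + C.sig - 22]
34. n16.depth = 19  [(if B.env then B.lim else C.sig) + 15]
35. n19.acc = "vw"  ["vw"]
36. n20.sig = 4  [len(S.acc) + 2]
37. n21.ok = 2  [terminal]
38. n20.lab = 27  [c.ok * 2 + 23]
39. n20.depth = 10  [c.ok + 8]
40. n19.fin = 27  [C.lab * -2 + 81]
41. n19.val = "xvw"  ["x" ++ S.acc]
42. n15.fin = 30  [len(S₁.val) + 27]
43. n15.val = "pm"  ["pm"]
44. n0.fin = 24  [C.depth + C.lab - 4]
45. n0.val = "yppm"  [S₀.acc ++ S₁.val]

24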